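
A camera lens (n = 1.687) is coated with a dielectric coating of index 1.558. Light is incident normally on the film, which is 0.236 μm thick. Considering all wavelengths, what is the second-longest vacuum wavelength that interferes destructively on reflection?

490 nm

Top surface (1.0 → 1.558): reflection off a higher-index medium gives a half-wave phase shift.
At the lower boundary (n = 1.558 to n = 1.687) the reflected ray undergoes a half-wave phase shift.
Net: no relative phase inversion (both shifts match).
With no net inversion, destructive interference in reflection requires 2 n t = (m + ½) λ.
λ = 2 n t / (m + ½). The second-longest wavelength is m = 1: λ = 2 × 1.558 × 236 / 1.50 = 490 nm.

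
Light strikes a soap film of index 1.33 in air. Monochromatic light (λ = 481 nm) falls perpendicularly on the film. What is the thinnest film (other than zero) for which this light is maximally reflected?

Ray reflecting at the top interface goes from n = 1.0 toward n = 1.33: a half-wave phase shift.
Bottom surface (1.33 → 1.0): reflection off a lower-index medium gives no phase shift.
The two reflections differ by half a wavelength.
For bright reflection here: 2 n t = (m + ½) λ.
Minimum at m = 0: t = λ / (4 n) = 481 / (4 × 1.33) = 90.4 nm.

90.4 nm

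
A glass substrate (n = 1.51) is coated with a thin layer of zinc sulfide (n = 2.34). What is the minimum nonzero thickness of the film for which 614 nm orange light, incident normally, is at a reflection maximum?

At the upper boundary (n = 1.0 to n = 2.34) the reflected ray undergoes a half-wave phase shift.
At the lower boundary (n = 2.34 to n = 1.51) the reflected ray undergoes no phase shift.
Net: one phase inversion between the two reflected rays.
So the condition for constructive reflection is 2 n t = (m + ½) λ.
Minimum at m = 0: t = λ / (4 n) = 614 / (4 × 2.34) = 65.6 nm.

65.6 nm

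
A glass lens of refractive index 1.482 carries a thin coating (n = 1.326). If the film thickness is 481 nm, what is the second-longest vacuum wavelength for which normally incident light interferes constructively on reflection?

At the upper boundary (n = 1.0 to n = 1.326) the reflected ray undergoes a half-wave phase shift.
At the lower boundary (n = 1.326 to n = 1.482) the reflected ray undergoes a half-wave phase shift.
The two reflections carry the same phase change, so no net offset.
With no net inversion, constructive interference in reflection requires 2 n t = m λ.
λ = 2 n t / m. The second-longest wavelength is m = 2: λ = 2 × 1.326 × 481 / 2.00 = 638 nm.

638 nm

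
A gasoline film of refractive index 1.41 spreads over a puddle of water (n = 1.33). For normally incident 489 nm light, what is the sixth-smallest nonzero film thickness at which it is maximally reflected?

954 nm

Ray reflecting at the top interface goes from n = 1.0 toward n = 1.41: a half-wave phase shift.
At the lower boundary (n = 1.41 to n = 1.33) the reflected ray undergoes no phase shift.
Net: one phase inversion between the two reflected rays.
For maximum reflection here: 2 n t = (m + ½) λ.
The sixth-smallest nonzero thickness corresponds to m = 5: t = (m + ½) λ / (2 n) = 5.50 × 489 / (2 × 1.41) = 954 nm.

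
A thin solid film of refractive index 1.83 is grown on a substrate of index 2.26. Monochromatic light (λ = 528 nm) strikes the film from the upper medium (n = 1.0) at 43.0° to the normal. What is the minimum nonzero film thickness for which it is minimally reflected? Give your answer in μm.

0.0777 μm

Ray reflecting at the top interface goes from n = 1.0 toward n = 1.83: a half-wave phase shift.
Bottom surface (1.83 → 2.26): reflection off a higher-index medium gives a half-wave phase shift.
The two reflections carry the same phase change, so no net offset.
So the condition for destructive reflection is 2 n t cos θ_r = (m + ½) λ.
Snell's law: 1.0 sin 43.0° = 1.83 sin θ_r → sin θ_r = 0.373, cos θ_r = 0.928.
Minimum at m = 0: t = λ / (4 n cos θ_r) = 528 / (4 × 1.83 × 0.928) = 77.7 nm.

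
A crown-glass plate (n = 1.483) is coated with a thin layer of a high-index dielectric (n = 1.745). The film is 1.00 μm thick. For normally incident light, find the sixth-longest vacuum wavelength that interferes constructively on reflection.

635 nm

At the upper boundary (n = 1.0 to n = 1.745) the reflected ray undergoes a half-wave phase shift.
Ray reflecting at the bottom interface goes from n = 1.745 toward n = 1.483: no phase shift.
The two reflections differ by half a wavelength.
For strong reflection here: 2 n t = (m + ½) λ.
λ = 2 n t / (m + ½). The sixth-longest wavelength is m = 5: λ = 2 × 1.745 × 1000 / 5.50 = 635 nm.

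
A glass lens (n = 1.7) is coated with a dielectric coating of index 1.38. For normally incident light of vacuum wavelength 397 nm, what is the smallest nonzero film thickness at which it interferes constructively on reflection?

Top surface (1.0 → 1.38): reflection off a higher-index medium gives a half-wave phase shift.
At the lower boundary (n = 1.38 to n = 1.7) the reflected ray undergoes a half-wave phase shift.
The two reflections carry the same phase change, so no net offset.
With no net inversion, constructive interference in reflection requires 2 n t = m λ.
The smallest nonzero thickness corresponds to m = 1: t = m λ / (2 n) = 1.00 × 397 / (2 × 1.38) = 144 nm.

144 nm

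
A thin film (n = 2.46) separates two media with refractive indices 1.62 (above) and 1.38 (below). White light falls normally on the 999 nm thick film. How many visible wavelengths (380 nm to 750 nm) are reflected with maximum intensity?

At the upper boundary (n = 1.62 to n = 2.46) the reflected ray undergoes a half-wave phase shift.
At the lower boundary (n = 2.46 to n = 1.38) the reflected ray undergoes no phase shift.
Net: one phase inversion between the two reflected rays.
With one net inversion, constructive interference in reflection requires 2 n t = (m + ½) λ.
λ = 2 n t / (m + ½) = 4915 / (m + ½) nm.
m=6: 756 nm (IR); m=7: 655 nm (visible); m=8: 578 nm (visible); m=9: 517 nm (visible); m=10: 468 nm (visible); m=11: 427 nm (visible); m=12: 393 nm (visible); m=13: 364 nm (UV).

6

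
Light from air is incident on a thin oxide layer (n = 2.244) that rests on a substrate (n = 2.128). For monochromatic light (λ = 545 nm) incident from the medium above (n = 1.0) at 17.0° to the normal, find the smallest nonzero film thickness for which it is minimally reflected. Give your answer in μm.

0.122 μm

Ray reflecting at the top interface goes from n = 1.0 toward n = 2.244: a half-wave phase shift.
At the lower boundary (n = 2.244 to n = 2.128) the reflected ray undergoes no phase shift.
Net: one phase inversion between the two reflected rays.
So the condition for destructive reflection is 2 n t cos θ_r = m λ.
Snell's law: 1.0 sin 17.0° = 2.244 sin θ_r → sin θ_r = 0.130, cos θ_r = 0.991.
Minimum nonzero at m = 1: t = λ / (2 n cos θ_r) = 545 / (2 × 2.244 × 0.991) = 122 nm.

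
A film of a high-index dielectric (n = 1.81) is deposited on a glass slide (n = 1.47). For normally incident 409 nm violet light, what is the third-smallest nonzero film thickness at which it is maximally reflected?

At the upper boundary (n = 1.0 to n = 1.81) the reflected ray undergoes a half-wave phase shift.
At the lower boundary (n = 1.81 to n = 1.47) the reflected ray undergoes no phase shift.
The two reflections differ by half a wavelength.
So the condition for constructive reflection is 2 n t = (m + ½) λ.
The third-smallest nonzero thickness corresponds to m = 2: t = (m + ½) λ / (2 n) = 2.50 × 409 / (2 × 1.81) = 282 nm.

282 nm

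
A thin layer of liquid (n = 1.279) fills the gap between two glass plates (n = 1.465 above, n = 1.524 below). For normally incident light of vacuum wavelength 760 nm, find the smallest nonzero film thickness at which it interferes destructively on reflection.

297 nm

At the upper boundary (n = 1.465 to n = 1.279) the reflected ray undergoes no phase shift.
Bottom surface (1.279 → 1.524): reflection off a higher-index medium gives a half-wave phase shift.
Net: one phase inversion between the two reflected rays.
So the condition for destructive reflection is 2 n t = m λ.
Minimum nonzero at m = 1: t = λ / (2 n) = 760 / (2 × 1.279) = 297 nm.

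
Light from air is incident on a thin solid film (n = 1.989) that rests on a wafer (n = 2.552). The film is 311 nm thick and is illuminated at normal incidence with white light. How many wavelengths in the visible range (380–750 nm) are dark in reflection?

1

Top surface (1.0 → 1.989): reflection off a higher-index medium gives a half-wave phase shift.
Bottom surface (1.989 → 2.552): reflection off a higher-index medium gives a half-wave phase shift.
The two reflections carry the same phase change, so no net offset.
For dark reflection here: 2 n t = (m + ½) λ.
λ = 2 n t / (m + ½) = 1237 / (m + ½) nm.
m=1: 825 nm (IR); m=2: 495 nm (visible); m=3: 353 nm (UV).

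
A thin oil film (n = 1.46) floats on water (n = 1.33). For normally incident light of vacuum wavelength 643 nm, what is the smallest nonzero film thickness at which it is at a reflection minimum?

220 nm

Top surface (1.0 → 1.46): reflection off a higher-index medium gives a half-wave phase shift.
Bottom surface (1.46 → 1.33): reflection off a lower-index medium gives no phase shift.
The two reflections differ by half a wavelength.
With one net inversion, destructive interference in reflection requires 2 n t = m λ.
The smallest nonzero thickness corresponds to m = 1: t = m λ / (2 n) = 1.00 × 643 / (2 × 1.46) = 220 nm.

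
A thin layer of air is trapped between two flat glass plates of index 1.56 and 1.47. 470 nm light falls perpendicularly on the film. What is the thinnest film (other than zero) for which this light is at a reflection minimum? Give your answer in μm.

0.235 μm

At the upper boundary (n = 1.56 to n = 1.0) the reflected ray undergoes no phase shift.
Ray reflecting at the bottom interface goes from n = 1.0 toward n = 1.47: a half-wave phase shift.
Net: one phase inversion between the two reflected rays.
For weak reflection here: 2 n t = m λ.
Minimum nonzero at m = 1: t = λ / (2 n) = 470 / (2 × 1.0) = 235 nm.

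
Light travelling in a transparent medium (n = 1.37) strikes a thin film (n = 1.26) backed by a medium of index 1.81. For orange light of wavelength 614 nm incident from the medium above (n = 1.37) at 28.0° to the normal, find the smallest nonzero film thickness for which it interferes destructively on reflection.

283 nm

Ray reflecting at the top interface goes from n = 1.37 toward n = 1.26: no phase shift.
Ray reflecting at the bottom interface goes from n = 1.26 toward n = 1.81: a half-wave phase shift.
The two reflections differ by half a wavelength.
With one net inversion, destructive interference in reflection requires 2 n t cos θ_r = m λ.
Snell's law: 1.37 sin 28.0° = 1.26 sin θ_r → sin θ_r = 0.510, cos θ_r = 0.860.
Minimum nonzero at m = 1: t = λ / (2 n cos θ_r) = 614 / (2 × 1.26 × 0.860) = 283 nm.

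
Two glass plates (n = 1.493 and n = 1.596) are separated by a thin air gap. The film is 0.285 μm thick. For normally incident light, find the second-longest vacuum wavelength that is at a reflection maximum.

At the upper boundary (n = 1.493 to n = 1.0) the reflected ray undergoes no phase shift.
At the lower boundary (n = 1.0 to n = 1.596) the reflected ray undergoes a half-wave phase shift.
The two reflections differ by half a wavelength.
For maximum reflection here: 2 n t = (m + ½) λ.
λ = 2 n t / (m + ½). The second-longest wavelength is m = 1: λ = 2 × 1.0 × 285 / 1.50 = 380 nm.

380 nm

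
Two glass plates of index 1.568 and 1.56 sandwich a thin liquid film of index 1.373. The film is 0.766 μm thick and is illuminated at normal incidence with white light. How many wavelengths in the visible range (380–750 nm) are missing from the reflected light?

Ray reflecting at the top interface goes from n = 1.568 toward n = 1.373: no phase shift.
Bottom surface (1.373 → 1.56): reflection off a higher-index medium gives a half-wave phase shift.
Net: one phase inversion between the two reflected rays.
With one net inversion, destructive interference in reflection requires 2 n t = m λ.
λ = 2 n t / m = 2103 / m nm.
m=2: 1052 nm (IR); m=3: 701 nm (visible); m=4: 526 nm (visible); m=5: 421 nm (visible); m=6: 351 nm (UV).

3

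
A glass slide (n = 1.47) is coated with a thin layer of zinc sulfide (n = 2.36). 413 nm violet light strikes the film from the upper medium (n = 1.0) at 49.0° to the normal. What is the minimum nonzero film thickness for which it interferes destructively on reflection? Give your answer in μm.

Top surface (1.0 → 2.36): reflection off a higher-index medium gives a half-wave phase shift.
At the lower boundary (n = 2.36 to n = 1.47) the reflected ray undergoes no phase shift.
The two reflections differ by half a wavelength.
With one net inversion, destructive interference in reflection requires 2 n t cos θ_r = m λ.
Snell's law: 1.0 sin 49.0° = 2.36 sin θ_r → sin θ_r = 0.320, cos θ_r = 0.947.
Minimum nonzero at m = 1: t = λ / (2 n cos θ_r) = 413 / (2 × 2.36 × 0.947) = 92.3 nm.

0.0923 μm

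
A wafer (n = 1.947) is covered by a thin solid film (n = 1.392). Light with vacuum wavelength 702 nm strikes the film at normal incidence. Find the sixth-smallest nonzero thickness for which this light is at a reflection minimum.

Top surface (1.0 → 1.392): reflection off a higher-index medium gives a half-wave phase shift.
Bottom surface (1.392 → 1.947): reflection off a higher-index medium gives a half-wave phase shift.
Net: no relative phase inversion (both shifts match).
For weak reflection here: 2 n t = (m + ½) λ.
The sixth-smallest nonzero thickness corresponds to m = 5: t = (m + ½) λ / (2 n) = 5.50 × 702 / (2 × 1.392) = 1387 nm.

1387 nm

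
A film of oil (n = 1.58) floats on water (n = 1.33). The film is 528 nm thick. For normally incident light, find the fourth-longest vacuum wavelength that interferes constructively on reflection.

477 nm

At the upper boundary (n = 1.0 to n = 1.58) the reflected ray undergoes a half-wave phase shift.
Bottom surface (1.58 → 1.33): reflection off a lower-index medium gives no phase shift.
Exactly one π shift → a net half-wave offset.
So the condition for constructive reflection is 2 n t = (m + ½) λ.
λ = 2 n t / (m + ½). The fourth-longest wavelength is m = 3: λ = 2 × 1.58 × 528 / 3.50 = 477 nm.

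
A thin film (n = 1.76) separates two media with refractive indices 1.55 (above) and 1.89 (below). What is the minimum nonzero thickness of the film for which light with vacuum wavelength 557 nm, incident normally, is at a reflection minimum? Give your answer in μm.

0.0791 μm

Top surface (1.55 → 1.76): reflection off a higher-index medium gives a half-wave phase shift.
Bottom surface (1.76 → 1.89): reflection off a higher-index medium gives a half-wave phase shift.
Net: no relative phase inversion (both shifts match).
For minimum reflection here: 2 n t = (m + ½) λ.
Minimum at m = 0: t = λ / (4 n) = 557 / (4 × 1.76) = 79.1 nm.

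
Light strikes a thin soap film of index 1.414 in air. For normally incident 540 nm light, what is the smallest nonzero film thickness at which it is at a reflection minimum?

At the upper boundary (n = 1.0 to n = 1.414) the reflected ray undergoes a half-wave phase shift.
Bottom surface (1.414 → 1.0): reflection off a lower-index medium gives no phase shift.
Exactly one π shift → a net half-wave offset.
For dark reflection here: 2 n t = m λ.
The smallest nonzero thickness corresponds to m = 1: t = m λ / (2 n) = 1.00 × 540 / (2 × 1.414) = 191 nm.

191 nm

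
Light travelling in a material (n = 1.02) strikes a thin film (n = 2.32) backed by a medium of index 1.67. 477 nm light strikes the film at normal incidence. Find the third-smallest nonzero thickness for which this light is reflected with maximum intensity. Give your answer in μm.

At the upper boundary (n = 1.02 to n = 2.32) the reflected ray undergoes a half-wave phase shift.
Bottom surface (2.32 → 1.67): reflection off a lower-index medium gives no phase shift.
Net: one phase inversion between the two reflected rays.
So the condition for constructive reflection is 2 n t = (m + ½) λ.
The third-smallest nonzero thickness corresponds to m = 2: t = (m + ½) λ / (2 n) = 2.50 × 477 / (2 × 2.32) = 257 nm.

0.257 μm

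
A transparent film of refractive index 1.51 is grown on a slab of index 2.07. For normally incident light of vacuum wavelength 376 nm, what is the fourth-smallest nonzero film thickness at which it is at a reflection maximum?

498 nm

Top surface (1.0 → 1.51): reflection off a higher-index medium gives a half-wave phase shift.
Bottom surface (1.51 → 2.07): reflection off a higher-index medium gives a half-wave phase shift.
Zero or two π shifts → no net half-wave offset.
With no net inversion, constructive interference in reflection requires 2 n t = m λ.
The fourth-smallest nonzero thickness corresponds to m = 4: t = m λ / (2 n) = 4.00 × 376 / (2 × 1.51) = 498 nm.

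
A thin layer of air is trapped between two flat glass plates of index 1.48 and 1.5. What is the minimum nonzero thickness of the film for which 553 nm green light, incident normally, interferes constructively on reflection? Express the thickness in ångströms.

1383 Å

Top surface (1.48 → 1.0): reflection off a lower-index medium gives no phase shift.
Bottom surface (1.0 → 1.5): reflection off a higher-index medium gives a half-wave phase shift.
The two reflections differ by half a wavelength.
For strong reflection here: 2 n t = (m + ½) λ.
Minimum at m = 0: t = λ / (4 n) = 553 / (4 × 1.0) = 138 nm.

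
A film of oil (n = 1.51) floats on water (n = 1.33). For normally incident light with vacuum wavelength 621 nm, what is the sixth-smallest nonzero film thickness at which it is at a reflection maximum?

At the upper boundary (n = 1.0 to n = 1.51) the reflected ray undergoes a half-wave phase shift.
Bottom surface (1.51 → 1.33): reflection off a lower-index medium gives no phase shift.
Net: one phase inversion between the two reflected rays.
With one net inversion, constructive interference in reflection requires 2 n t = (m + ½) λ.
The sixth-smallest nonzero thickness corresponds to m = 5: t = (m + ½) λ / (2 n) = 5.50 × 621 / (2 × 1.51) = 1131 nm.

1131 nm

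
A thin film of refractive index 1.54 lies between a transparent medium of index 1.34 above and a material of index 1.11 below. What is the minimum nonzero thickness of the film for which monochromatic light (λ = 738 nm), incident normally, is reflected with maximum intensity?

120 nm

Top surface (1.34 → 1.54): reflection off a higher-index medium gives a half-wave phase shift.
Bottom surface (1.54 → 1.11): reflection off a lower-index medium gives no phase shift.
Exactly one π shift → a net half-wave offset.
With one net inversion, constructive interference in reflection requires 2 n t = (m + ½) λ.
Minimum at m = 0: t = λ / (4 n) = 738 / (4 × 1.54) = 120 nm.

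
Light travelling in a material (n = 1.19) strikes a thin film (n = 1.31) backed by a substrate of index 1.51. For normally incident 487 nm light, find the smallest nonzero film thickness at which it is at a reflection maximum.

Ray reflecting at the top interface goes from n = 1.19 toward n = 1.31: a half-wave phase shift.
Bottom surface (1.31 → 1.51): reflection off a higher-index medium gives a half-wave phase shift.
Net: no relative phase inversion (both shifts match).
For maximum reflection here: 2 n t = m λ.
Minimum nonzero at m = 1: t = λ / (2 n) = 487 / (2 × 1.31) = 186 nm.

186 nm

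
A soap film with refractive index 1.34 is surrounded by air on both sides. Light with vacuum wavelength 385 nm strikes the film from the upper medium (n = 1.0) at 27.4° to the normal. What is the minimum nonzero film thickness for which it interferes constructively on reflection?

Ray reflecting at the top interface goes from n = 1.0 toward n = 1.34: a half-wave phase shift.
Ray reflecting at the bottom interface goes from n = 1.34 toward n = 1.0: no phase shift.
Net: one phase inversion between the two reflected rays.
So the condition for constructive reflection is 2 n t cos θ_r = (m + ½) λ.
Snell's law: 1.0 sin 27.4° = 1.34 sin θ_r → sin θ_r = 0.343, cos θ_r = 0.939.
Minimum at m = 0: t = λ / (4 n cos θ_r) = 385 / (4 × 1.34 × 0.939) = 76.5 nm.

76.5 nm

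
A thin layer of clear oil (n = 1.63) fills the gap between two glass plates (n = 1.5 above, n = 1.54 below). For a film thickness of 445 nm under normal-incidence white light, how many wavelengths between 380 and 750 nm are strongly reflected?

2

At the upper boundary (n = 1.5 to n = 1.63) the reflected ray undergoes a half-wave phase shift.
At the lower boundary (n = 1.63 to n = 1.54) the reflected ray undergoes no phase shift.
The two reflections differ by half a wavelength.
For bright reflection here: 2 n t = (m + ½) λ.
λ = 2 n t / (m + ½) = 1451 / (m + ½) nm.
m=1: 967 nm (IR); m=2: 580 nm (visible); m=3: 414 nm (visible); m=4: 322 nm (UV).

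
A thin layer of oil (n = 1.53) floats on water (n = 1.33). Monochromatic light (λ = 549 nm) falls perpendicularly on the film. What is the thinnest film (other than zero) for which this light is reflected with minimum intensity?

179 nm

Ray reflecting at the top interface goes from n = 1.0 toward n = 1.53: a half-wave phase shift.
Bottom surface (1.53 → 1.33): reflection off a lower-index medium gives no phase shift.
Net: one phase inversion between the two reflected rays.
For weak reflection here: 2 n t = m λ.
Minimum nonzero at m = 1: t = λ / (2 n) = 549 / (2 × 1.53) = 179 nm.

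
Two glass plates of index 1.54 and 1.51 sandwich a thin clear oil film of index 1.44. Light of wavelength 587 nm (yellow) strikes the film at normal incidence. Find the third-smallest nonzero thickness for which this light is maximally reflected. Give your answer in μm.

Ray reflecting at the top interface goes from n = 1.54 toward n = 1.44: no phase shift.
Bottom surface (1.44 → 1.51): reflection off a higher-index medium gives a half-wave phase shift.
Exactly one π shift → a net half-wave offset.
So the condition for constructive reflection is 2 n t = (m + ½) λ.
The third-smallest nonzero thickness corresponds to m = 2: t = (m + ½) λ / (2 n) = 2.50 × 587 / (2 × 1.44) = 510 nm.

0.510 μm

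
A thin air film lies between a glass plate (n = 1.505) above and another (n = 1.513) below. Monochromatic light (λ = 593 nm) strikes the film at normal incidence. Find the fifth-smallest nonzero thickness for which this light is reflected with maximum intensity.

1334 nm

At the upper boundary (n = 1.505 to n = 1.0) the reflected ray undergoes no phase shift.
At the lower boundary (n = 1.0 to n = 1.513) the reflected ray undergoes a half-wave phase shift.
Net: one phase inversion between the two reflected rays.
For bright reflection here: 2 n t = (m + ½) λ.
The fifth-smallest nonzero thickness corresponds to m = 4: t = (m + ½) λ / (2 n) = 4.50 × 593 / (2 × 1.0) = 1334 nm.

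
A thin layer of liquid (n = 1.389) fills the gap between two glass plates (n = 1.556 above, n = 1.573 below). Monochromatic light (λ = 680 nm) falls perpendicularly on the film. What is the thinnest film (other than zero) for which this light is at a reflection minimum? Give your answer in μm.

Ray reflecting at the top interface goes from n = 1.556 toward n = 1.389: no phase shift.
Ray reflecting at the bottom interface goes from n = 1.389 toward n = 1.573: a half-wave phase shift.
The two reflections differ by half a wavelength.
With one net inversion, destructive interference in reflection requires 2 n t = m λ.
Minimum nonzero at m = 1: t = λ / (2 n) = 680 / (2 × 1.389) = 245 nm.

0.245 μm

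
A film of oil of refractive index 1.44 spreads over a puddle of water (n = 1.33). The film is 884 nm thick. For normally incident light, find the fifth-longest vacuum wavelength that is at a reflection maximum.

At the upper boundary (n = 1.0 to n = 1.44) the reflected ray undergoes a half-wave phase shift.
Ray reflecting at the bottom interface goes from n = 1.44 toward n = 1.33: no phase shift.
Net: one phase inversion between the two reflected rays.
So the condition for constructive reflection is 2 n t = (m + ½) λ.
λ = 2 n t / (m + ½). The fifth-longest wavelength is m = 4: λ = 2 × 1.44 × 884 / 4.50 = 566 nm.

566 nm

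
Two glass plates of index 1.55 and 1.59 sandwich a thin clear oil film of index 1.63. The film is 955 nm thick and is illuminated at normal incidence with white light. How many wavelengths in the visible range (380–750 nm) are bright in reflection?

4

Top surface (1.55 → 1.63): reflection off a higher-index medium gives a half-wave phase shift.
At the lower boundary (n = 1.63 to n = 1.59) the reflected ray undergoes no phase shift.
Exactly one π shift → a net half-wave offset.
So the condition for constructive reflection is 2 n t = (m + ½) λ.
λ = 2 n t / (m + ½) = 3113 / (m + ½) nm.
m=3: 890 nm (IR); m=4: 692 nm (visible); m=5: 566 nm (visible); m=6: 479 nm (visible); m=7: 415 nm (visible); m=8: 366 nm (UV).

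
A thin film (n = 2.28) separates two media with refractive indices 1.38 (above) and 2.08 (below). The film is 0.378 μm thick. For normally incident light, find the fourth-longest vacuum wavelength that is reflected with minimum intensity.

431 nm

Ray reflecting at the top interface goes from n = 1.38 toward n = 2.28: a half-wave phase shift.
Bottom surface (2.28 → 2.08): reflection off a lower-index medium gives no phase shift.
The two reflections differ by half a wavelength.
So the condition for destructive reflection is 2 n t = m λ.
λ = 2 n t / m. The fourth-longest wavelength is m = 4: λ = 2 × 2.28 × 378 / 4.00 = 431 nm.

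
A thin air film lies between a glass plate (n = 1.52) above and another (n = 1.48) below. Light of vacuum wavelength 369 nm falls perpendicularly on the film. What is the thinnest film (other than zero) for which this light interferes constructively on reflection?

Top surface (1.52 → 1.0): reflection off a lower-index medium gives no phase shift.
Ray reflecting at the bottom interface goes from n = 1.0 toward n = 1.48: a half-wave phase shift.
The two reflections differ by half a wavelength.
For bright reflection here: 2 n t = (m + ½) λ.
Minimum at m = 0: t = λ / (4 n) = 369 / (4 × 1.0) = 92.3 nm.

92.3 nm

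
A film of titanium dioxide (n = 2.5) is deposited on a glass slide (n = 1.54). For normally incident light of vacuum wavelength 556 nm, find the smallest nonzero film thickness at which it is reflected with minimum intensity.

111 nm

At the upper boundary (n = 1.0 to n = 2.5) the reflected ray undergoes a half-wave phase shift.
At the lower boundary (n = 2.5 to n = 1.54) the reflected ray undergoes no phase shift.
The two reflections differ by half a wavelength.
With one net inversion, destructive interference in reflection requires 2 n t = m λ.
Minimum nonzero at m = 1: t = λ / (2 n) = 556 / (2 × 2.5) = 111 nm.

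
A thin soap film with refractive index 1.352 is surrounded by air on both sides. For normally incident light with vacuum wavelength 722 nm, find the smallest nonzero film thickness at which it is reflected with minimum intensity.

At the upper boundary (n = 1.0 to n = 1.352) the reflected ray undergoes a half-wave phase shift.
At the lower boundary (n = 1.352 to n = 1.0) the reflected ray undergoes no phase shift.
Net: one phase inversion between the two reflected rays.
So the condition for destructive reflection is 2 n t = m λ.
Minimum nonzero at m = 1: t = λ / (2 n) = 722 / (2 × 1.352) = 267 nm.

267 nm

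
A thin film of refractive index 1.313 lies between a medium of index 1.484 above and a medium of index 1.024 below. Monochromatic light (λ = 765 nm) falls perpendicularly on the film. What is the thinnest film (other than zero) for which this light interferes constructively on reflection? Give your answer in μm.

0.291 μm

At the upper boundary (n = 1.484 to n = 1.313) the reflected ray undergoes no phase shift.
At the lower boundary (n = 1.313 to n = 1.024) the reflected ray undergoes no phase shift.
Zero or two π shifts → no net half-wave offset.
For maximum reflection here: 2 n t = m λ.
Minimum nonzero at m = 1: t = λ / (2 n) = 765 / (2 × 1.313) = 291 nm.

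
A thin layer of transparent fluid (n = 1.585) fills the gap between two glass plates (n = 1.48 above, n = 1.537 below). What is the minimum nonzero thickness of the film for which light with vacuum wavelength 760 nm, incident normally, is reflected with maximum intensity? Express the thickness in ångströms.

1199 Å

Ray reflecting at the top interface goes from n = 1.48 toward n = 1.585: a half-wave phase shift.
Bottom surface (1.585 → 1.537): reflection off a lower-index medium gives no phase shift.
Net: one phase inversion between the two reflected rays.
With one net inversion, constructive interference in reflection requires 2 n t = (m + ½) λ.
Minimum at m = 0: t = λ / (4 n) = 760 / (4 × 1.585) = 120 nm.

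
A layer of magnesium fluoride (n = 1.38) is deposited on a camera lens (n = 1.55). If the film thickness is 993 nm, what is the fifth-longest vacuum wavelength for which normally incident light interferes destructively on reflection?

609 nm

Ray reflecting at the top interface goes from n = 1.0 toward n = 1.38: a half-wave phase shift.
At the lower boundary (n = 1.38 to n = 1.55) the reflected ray undergoes a half-wave phase shift.
The two reflections carry the same phase change, so no net offset.
So the condition for destructive reflection is 2 n t = (m + ½) λ.
λ = 2 n t / (m + ½). The fifth-longest wavelength is m = 4: λ = 2 × 1.38 × 993 / 4.50 = 609 nm.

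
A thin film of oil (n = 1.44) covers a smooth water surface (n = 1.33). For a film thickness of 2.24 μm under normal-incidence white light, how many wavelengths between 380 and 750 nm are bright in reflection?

At the upper boundary (n = 1.0 to n = 1.44) the reflected ray undergoes a half-wave phase shift.
At the lower boundary (n = 1.44 to n = 1.33) the reflected ray undergoes no phase shift.
The two reflections differ by half a wavelength.
With one net inversion, constructive interference in reflection requires 2 n t = (m + ½) λ.
λ = 2 n t / (m + ½) = 6451 / (m + ½) nm.
m=8: 759 nm (IR); m=9: 679 nm (visible); m=10: 614 nm (visible); m=11: 561 nm (visible); m=12: 516 nm (visible); m=13: 478 nm (visible); m=14: 445 nm (visible); m=15: 416 nm (visible); m=16: 391 nm (visible); m=17: 369 nm (UV).

8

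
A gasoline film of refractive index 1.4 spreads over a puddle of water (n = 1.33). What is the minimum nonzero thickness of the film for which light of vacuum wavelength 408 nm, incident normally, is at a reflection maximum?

72.9 nm

Ray reflecting at the top interface goes from n = 1.0 toward n = 1.4: a half-wave phase shift.
At the lower boundary (n = 1.4 to n = 1.33) the reflected ray undergoes no phase shift.
The two reflections differ by half a wavelength.
For strong reflection here: 2 n t = (m + ½) λ.
Minimum at m = 0: t = λ / (4 n) = 408 / (4 × 1.4) = 72.9 nm.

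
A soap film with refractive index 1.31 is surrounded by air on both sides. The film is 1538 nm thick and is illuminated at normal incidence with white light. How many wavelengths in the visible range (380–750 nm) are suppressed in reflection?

5

Ray reflecting at the top interface goes from n = 1.0 toward n = 1.31: a half-wave phase shift.
Bottom surface (1.31 → 1.0): reflection off a lower-index medium gives no phase shift.
Net: one phase inversion between the two reflected rays.
With one net inversion, destructive interference in reflection requires 2 n t = m λ.
λ = 2 n t / m = 4030 / m nm.
m=5: 806 nm (IR); m=6: 672 nm (visible); m=7: 576 nm (visible); m=8: 504 nm (visible); m=9: 448 nm (visible); m=10: 403 nm (visible); m=11: 366 nm (UV).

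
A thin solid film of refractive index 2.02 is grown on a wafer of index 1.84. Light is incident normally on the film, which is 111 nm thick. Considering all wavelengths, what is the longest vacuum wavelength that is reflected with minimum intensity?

448 nm

At the upper boundary (n = 1.0 to n = 2.02) the reflected ray undergoes a half-wave phase shift.
At the lower boundary (n = 2.02 to n = 1.84) the reflected ray undergoes no phase shift.
Net: one phase inversion between the two reflected rays.
For weak reflection here: 2 n t = m λ.
λ = 2 n t / m. The longest wavelength is m = 1: λ = 2 × 2.02 × 111 / 1.00 = 448 nm.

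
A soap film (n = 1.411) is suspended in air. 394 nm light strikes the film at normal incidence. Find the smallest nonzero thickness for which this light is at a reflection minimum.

Top surface (1.0 → 1.411): reflection off a higher-index medium gives a half-wave phase shift.
At the lower boundary (n = 1.411 to n = 1.0) the reflected ray undergoes no phase shift.
Net: one phase inversion between the two reflected rays.
For weak reflection here: 2 n t = m λ.
The smallest nonzero thickness corresponds to m = 1: t = m λ / (2 n) = 1.00 × 394 / (2 × 1.411) = 140 nm.

140 nm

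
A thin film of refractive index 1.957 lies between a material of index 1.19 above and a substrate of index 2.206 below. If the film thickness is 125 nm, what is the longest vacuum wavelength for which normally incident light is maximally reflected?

489 nm

Ray reflecting at the top interface goes from n = 1.19 toward n = 1.957: a half-wave phase shift.
Bottom surface (1.957 → 2.206): reflection off a higher-index medium gives a half-wave phase shift.
Net: no relative phase inversion (both shifts match).
So the condition for constructive reflection is 2 n t = m λ.
λ = 2 n t / m. The longest wavelength is m = 1: λ = 2 × 1.957 × 125 / 1.00 = 489 nm.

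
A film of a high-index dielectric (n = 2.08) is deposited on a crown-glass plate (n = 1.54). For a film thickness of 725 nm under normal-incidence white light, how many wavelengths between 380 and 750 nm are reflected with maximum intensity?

4

At the upper boundary (n = 1.0 to n = 2.08) the reflected ray undergoes a half-wave phase shift.
At the lower boundary (n = 2.08 to n = 1.54) the reflected ray undergoes no phase shift.
The two reflections differ by half a wavelength.
With one net inversion, constructive interference in reflection requires 2 n t = (m + ½) λ.
λ = 2 n t / (m + ½) = 3016 / (m + ½) nm.
m=3: 862 nm (IR); m=4: 670 nm (visible); m=5: 548 nm (visible); m=6: 464 nm (visible); m=7: 402 nm (visible); m=8: 355 nm (UV).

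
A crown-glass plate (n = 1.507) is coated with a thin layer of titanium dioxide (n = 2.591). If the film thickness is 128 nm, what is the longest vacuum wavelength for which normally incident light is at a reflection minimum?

At the upper boundary (n = 1.0 to n = 2.591) the reflected ray undergoes a half-wave phase shift.
Ray reflecting at the bottom interface goes from n = 2.591 toward n = 1.507: no phase shift.
Exactly one π shift → a net half-wave offset.
For dark reflection here: 2 n t = m λ.
λ = 2 n t / m. The longest wavelength is m = 1: λ = 2 × 2.591 × 128 / 1.00 = 663 nm.

663 nm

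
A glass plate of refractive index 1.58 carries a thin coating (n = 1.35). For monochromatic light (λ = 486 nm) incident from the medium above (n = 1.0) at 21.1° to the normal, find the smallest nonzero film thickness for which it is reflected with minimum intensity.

93.4 nm

At the upper boundary (n = 1.0 to n = 1.35) the reflected ray undergoes a half-wave phase shift.
Ray reflecting at the bottom interface goes from n = 1.35 toward n = 1.58: a half-wave phase shift.
Zero or two π shifts → no net half-wave offset.
For dark reflection here: 2 n t cos θ_r = (m + ½) λ.
Snell's law: 1.0 sin 21.1° = 1.35 sin θ_r → sin θ_r = 0.267, cos θ_r = 0.964.
Minimum at m = 0: t = λ / (4 n cos θ_r) = 486 / (4 × 1.35 × 0.964) = 93.4 nm.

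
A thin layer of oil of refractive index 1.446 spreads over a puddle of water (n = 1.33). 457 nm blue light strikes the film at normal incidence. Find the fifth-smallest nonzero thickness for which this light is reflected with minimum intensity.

Top surface (1.0 → 1.446): reflection off a higher-index medium gives a half-wave phase shift.
Bottom surface (1.446 → 1.33): reflection off a lower-index medium gives no phase shift.
The two reflections differ by half a wavelength.
For dark reflection here: 2 n t = m λ.
The fifth-smallest nonzero thickness corresponds to m = 5: t = m λ / (2 n) = 5.00 × 457 / (2 × 1.446) = 790 nm.

790 nm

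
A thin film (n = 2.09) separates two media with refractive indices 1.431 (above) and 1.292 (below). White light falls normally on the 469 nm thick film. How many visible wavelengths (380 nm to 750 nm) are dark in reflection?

At the upper boundary (n = 1.431 to n = 2.09) the reflected ray undergoes a half-wave phase shift.
Ray reflecting at the bottom interface goes from n = 2.09 toward n = 1.292: no phase shift.
Net: one phase inversion between the two reflected rays.
So the condition for destructive reflection is 2 n t = m λ.
λ = 2 n t / m = 1960 / m nm.
m=2: 980 nm (IR); m=3: 653 nm (visible); m=4: 490 nm (visible); m=5: 392 nm (visible); m=6: 327 nm (UV).

3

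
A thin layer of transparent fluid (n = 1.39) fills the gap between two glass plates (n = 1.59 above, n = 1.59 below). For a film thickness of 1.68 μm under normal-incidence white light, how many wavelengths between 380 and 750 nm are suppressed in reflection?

6

Top surface (1.59 → 1.39): reflection off a lower-index medium gives no phase shift.
Ray reflecting at the bottom interface goes from n = 1.39 toward n = 1.59: a half-wave phase shift.
Exactly one π shift → a net half-wave offset.
For weak reflection here: 2 n t = m λ.
λ = 2 n t / m = 4670 / m nm.
m=6: 778 nm (IR); m=7: 667 nm (visible); m=8: 584 nm (visible); m=9: 519 nm (visible); m=10: 467 nm (visible); m=11: 425 nm (visible); m=12: 389 nm (visible); m=13: 359 nm (UV).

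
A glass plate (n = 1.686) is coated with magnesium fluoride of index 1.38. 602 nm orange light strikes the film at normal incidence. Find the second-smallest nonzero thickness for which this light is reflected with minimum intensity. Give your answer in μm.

0.327 μm

Top surface (1.0 → 1.38): reflection off a higher-index medium gives a half-wave phase shift.
Bottom surface (1.38 → 1.686): reflection off a higher-index medium gives a half-wave phase shift.
The two reflections carry the same phase change, so no net offset.
So the condition for destructive reflection is 2 n t = (m + ½) λ.
The second-smallest nonzero thickness corresponds to m = 1: t = (m + ½) λ / (2 n) = 1.50 × 602 / (2 × 1.38) = 327 nm.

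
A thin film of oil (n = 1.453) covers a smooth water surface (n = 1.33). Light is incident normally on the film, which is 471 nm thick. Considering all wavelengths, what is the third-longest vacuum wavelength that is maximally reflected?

547 nm

Ray reflecting at the top interface goes from n = 1.0 toward n = 1.453: a half-wave phase shift.
At the lower boundary (n = 1.453 to n = 1.33) the reflected ray undergoes no phase shift.
Net: one phase inversion between the two reflected rays.
For bright reflection here: 2 n t = (m + ½) λ.
λ = 2 n t / (m + ½). The third-longest wavelength is m = 2: λ = 2 × 1.453 × 471 / 2.50 = 547 nm.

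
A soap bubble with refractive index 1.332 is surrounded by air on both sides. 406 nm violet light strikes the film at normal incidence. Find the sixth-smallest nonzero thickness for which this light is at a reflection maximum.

Top surface (1.0 → 1.332): reflection off a higher-index medium gives a half-wave phase shift.
Ray reflecting at the bottom interface goes from n = 1.332 toward n = 1.0: no phase shift.
Exactly one π shift → a net half-wave offset.
For maximum reflection here: 2 n t = (m + ½) λ.
The sixth-smallest nonzero thickness corresponds to m = 5: t = (m + ½) λ / (2 n) = 5.50 × 406 / (2 × 1.332) = 838 nm.

838 nm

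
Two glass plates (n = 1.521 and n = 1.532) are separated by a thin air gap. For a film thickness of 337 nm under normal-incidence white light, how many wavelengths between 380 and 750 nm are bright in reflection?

At the upper boundary (n = 1.521 to n = 1.0) the reflected ray undergoes no phase shift.
Ray reflecting at the bottom interface goes from n = 1.0 toward n = 1.532: a half-wave phase shift.
The two reflections differ by half a wavelength.
For strong reflection here: 2 n t = (m + ½) λ.
λ = 2 n t / (m + ½) = 674 / (m + ½) nm.
m=0: 1348 nm (IR); m=1: 449 nm (visible); m=2: 270 nm (UV).

1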